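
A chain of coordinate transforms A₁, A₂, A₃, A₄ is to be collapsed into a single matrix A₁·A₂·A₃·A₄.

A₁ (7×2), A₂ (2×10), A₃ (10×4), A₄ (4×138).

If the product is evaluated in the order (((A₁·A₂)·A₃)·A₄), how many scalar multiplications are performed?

(A₁·A₂): 7×2 by 2×10 → 7×10, cost 7·2·10 = 140
((A₁·A₂)·A₃): 7×10 by 10×4 → 7×4, cost 7·10·4 = 280; cumulative 420
(((A₁·A₂)·A₃)·A₄): 7×4 by 4×138 → 7×138, cost 7·4·138 = 3864; cumulative 4284
Total: 4284 scalar multiplications.

4284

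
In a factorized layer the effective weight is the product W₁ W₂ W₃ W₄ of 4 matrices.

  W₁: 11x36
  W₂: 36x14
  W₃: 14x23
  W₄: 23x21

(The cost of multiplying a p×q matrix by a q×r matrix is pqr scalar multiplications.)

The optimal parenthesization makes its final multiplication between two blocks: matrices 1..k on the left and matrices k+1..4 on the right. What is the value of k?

Adjacent pairs: W₁W₂ = 11·36·14 = 5544; W₂W₃ = 36·14·23 = 11592; W₃W₄ = 14·23·21 = 6762.
Length 3: W₁..W₃: k=1: 0+11592+11·36·23=20700; k=2: 5544+0+11·14·23=9086 → min 9086 | W₂..W₄: k=2: 0+6762+36·14·21=17346; k=3: 11592+0+36·23·21=28980 → min 17346.
Top-level splits: k=1: (W₁..W₁)·(W₂..W₄) → 0+17346+11·36·21 = 25662; k=2: (W₁..W₂)·(W₃..W₄) → 5544+6762+11·14·21 = 15540; k=3: (W₁..W₃)·(W₄..W₄) → 9086+0+11·23·21 = 14399.
Best split is after W₃, i.e. k = 3.

3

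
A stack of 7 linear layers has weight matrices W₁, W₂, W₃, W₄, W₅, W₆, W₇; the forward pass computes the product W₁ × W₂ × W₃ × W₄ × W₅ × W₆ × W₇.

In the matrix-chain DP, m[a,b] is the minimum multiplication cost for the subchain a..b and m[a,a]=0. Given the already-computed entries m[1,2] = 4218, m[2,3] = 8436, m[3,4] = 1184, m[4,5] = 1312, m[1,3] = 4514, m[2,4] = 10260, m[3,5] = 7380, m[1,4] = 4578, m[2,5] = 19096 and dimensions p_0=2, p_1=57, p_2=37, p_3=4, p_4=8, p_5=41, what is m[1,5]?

5234

m[1,5] = min over k∈[1,4] of m[1,k]+m[k+1,5]+p_{0}·p_k·p_{5}.
k=1: 0 + 19096 + 2·57·41 = 23770; k=2: 4218 + 7380 + 2·37·41 = 14632; k=3: 4514 + 1312 + 2·4·41 = 6154; k=4: 4578 + 0 + 2·8·41 = 5234.
Minimum: 5234 at k=4.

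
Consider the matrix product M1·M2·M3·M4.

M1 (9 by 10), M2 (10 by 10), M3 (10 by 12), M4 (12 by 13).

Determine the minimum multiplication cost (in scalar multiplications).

Adjacent pairs: M1M2 = 9·10·10 = 900; M2M3 = 10·10·12 = 1200; M3M4 = 10·12·13 = 1560.
Length 3: M1..M3: k=1: 0+1200+9·10·12=2280; k=2: 900+0+9·10·12=1980 → min 1980 | M2..M4: k=2: 0+1560+10·10·13=2860; k=3: 1200+0+10·12·13=2760 → min 2760.
Length 4: M1..M4: k=1: 0+2760+9·10·13=3930; k=2: 900+1560+9·10·13=3630; k=3: 1980+0+9·12·13=3384 → min 3384.
Optimal order: (((M1·M2)·M3)·M4) with cost 3384.

3384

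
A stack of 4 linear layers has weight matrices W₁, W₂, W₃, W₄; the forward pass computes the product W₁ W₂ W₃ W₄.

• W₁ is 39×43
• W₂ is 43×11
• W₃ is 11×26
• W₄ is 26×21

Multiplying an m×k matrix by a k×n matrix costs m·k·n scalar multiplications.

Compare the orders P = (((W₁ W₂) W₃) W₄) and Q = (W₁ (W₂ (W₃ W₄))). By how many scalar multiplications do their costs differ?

Order P = (((W₁ W₂) W₃) W₄): (W₁ W₂): 39×43 by 43×11 → 39×11, cost 39·43·11 = 18447; ((W₁ W₂) W₃): 39×11 by 11×26 → 39×26, cost 39·11·26 = 11154; cumulative 29601; (((W₁ W₂) W₃) W₄): 39×26 by 26×21 → 39×21, cost 39·26·21 = 21294; cumulative 50895. Total 50895.
Order Q = (W₁ (W₂ (W₃ W₄))): (W₃ W₄): 11×26 by 26×21 → 11×21, cost 11·26·21 = 6006; (W₂ (W₃ W₄)): 43×11 by 11×21 → 43×21, cost 43·11·21 = 9933; cumulative 15939; (W₁ (W₂ (W₃ W₄))): 39×43 by 43×21 → 39×21, cost 39·43·21 = 35217; cumulative 51156. Total 51156.
Difference: |50895 − 51156| = 261.

261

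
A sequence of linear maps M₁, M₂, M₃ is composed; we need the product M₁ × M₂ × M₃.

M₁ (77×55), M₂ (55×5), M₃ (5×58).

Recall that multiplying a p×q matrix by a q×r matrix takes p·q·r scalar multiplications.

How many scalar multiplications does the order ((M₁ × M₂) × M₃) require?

43505

(M₁ × M₂): 77×55 by 55×5 → 77×5, cost 77·55·5 = 21175
((M₁ × M₂) × M₃): 77×5 by 5×58 → 77×58, cost 77·5·58 = 22330; cumulative 43505
Total: 43505 scalar multiplications.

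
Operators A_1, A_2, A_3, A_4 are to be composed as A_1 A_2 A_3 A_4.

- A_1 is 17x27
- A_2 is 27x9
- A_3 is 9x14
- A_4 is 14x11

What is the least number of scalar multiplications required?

7200

Adjacent pairs: A_1A_2 = 17·27·9 = 4131; A_2A_3 = 27·9·14 = 3402; A_3A_4 = 9·14·11 = 1386.
Length 3: A_1..A_3: k=1: 0+3402+17·27·14=9828; k=2: 4131+0+17·9·14=6273 → min 6273 | A_2..A_4: k=2: 0+1386+27·9·11=4059; k=3: 3402+0+27·14·11=7560 → min 4059.
Length 4: A_1..A_4: k=1: 0+4059+17·27·11=9108; k=2: 4131+1386+17·9·11=7200; k=3: 6273+0+17·14·11=8891 → min 7200.
Optimal order: ((A_1 A_2) (A_3 A_4)) with cost 7200.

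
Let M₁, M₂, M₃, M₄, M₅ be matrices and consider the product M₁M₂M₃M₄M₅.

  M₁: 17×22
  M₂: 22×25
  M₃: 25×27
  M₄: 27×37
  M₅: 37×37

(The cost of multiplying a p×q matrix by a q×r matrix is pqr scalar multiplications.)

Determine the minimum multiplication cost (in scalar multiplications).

61081

Adjacent pairs: M₁M₂ = 17·22·25 = 9350; M₂M₃ = 22·25·27 = 14850; M₃M₄ = 25·27·37 = 24975; M₄M₅ = 27·37·37 = 36963.
Length 3: M₁..M₃: k=1: 0+14850+17·22·27=24948; k=2: 9350+0+17·25·27=20825 → min 20825 | M₂..M₄: k=2: 0+24975+22·25·37=45325; k=3: 14850+0+22·27·37=36828 → min 36828 | M₃..M₅: k=3: 0+36963+25·27·37=61938; k=4: 24975+0+25·37·37=59200 → min 59200.
Length 4: M₁..M₄: k=1: 0+36828+17·22·37=50666; k=2: 9350+24975+17·25·37=50050; k=3: 20825+0+17·27·37=37808 → min 37808 | M₂..M₅: k=2: 0+59200+22·25·37=79550; k=3: 14850+36963+22·27·37=73791; k=4: 36828+0+22·37·37=66946 → min 66946.
Length 5: M₁..M₅: k=1: 0+66946+17·22·37=80784; k=2: 9350+59200+17·25·37=84275; k=3: 20825+36963+17·27·37=74771; k=4: 37808+0+17·37·37=61081 → min 61081.
Optimal order: ((((M₁M₂)M₃)M₄)M₅) with cost 61081.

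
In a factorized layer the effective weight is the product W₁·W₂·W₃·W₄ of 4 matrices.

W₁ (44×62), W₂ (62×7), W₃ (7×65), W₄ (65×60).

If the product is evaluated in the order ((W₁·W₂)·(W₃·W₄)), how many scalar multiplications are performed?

(W₁·W₂): 44×62 by 62×7 → 44×7, cost 44·62·7 = 19096
(W₃·W₄): 7×65 by 65×60 → 7×60, cost 7·65·60 = 27300
((W₁·W₂)·(W₃·W₄)): 44×7 by 7×60 → 44×60, cost 44·7·60 = 18480; cumulative 64876
Total: 64876 scalar multiplications.

64876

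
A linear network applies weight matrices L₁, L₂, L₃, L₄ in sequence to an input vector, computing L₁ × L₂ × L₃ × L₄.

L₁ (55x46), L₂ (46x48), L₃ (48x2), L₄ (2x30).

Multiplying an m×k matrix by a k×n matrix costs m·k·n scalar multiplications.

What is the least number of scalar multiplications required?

12776

Adjacent pairs: L₁L₂ = 55·46·48 = 121440; L₂L₃ = 46·48·2 = 4416; L₃L₄ = 48·2·30 = 2880.
Length 3: L₁..L₃: k=1: 0+4416+55·46·2=9476; k=2: 121440+0+55·48·2=126720 → min 9476 | L₂..L₄: k=2: 0+2880+46·48·30=69120; k=3: 4416+0+46·2·30=7176 → min 7176.
Length 4: L₁..L₄: k=1: 0+7176+55·46·30=83076; k=2: 121440+2880+55·48·30=203520; k=3: 9476+0+55·2·30=12776 → min 12776.
Optimal order: ((L₁ × (L₂ × L₃)) × L₄) with cost 12776.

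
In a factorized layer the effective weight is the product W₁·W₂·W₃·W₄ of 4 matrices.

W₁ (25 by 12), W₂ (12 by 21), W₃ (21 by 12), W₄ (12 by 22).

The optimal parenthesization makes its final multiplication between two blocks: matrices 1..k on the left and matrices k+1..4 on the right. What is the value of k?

1

Adjacent pairs: W₁W₂ = 25·12·21 = 6300; W₂W₃ = 12·21·12 = 3024; W₃W₄ = 21·12·22 = 5544.
Length 3: W₁..W₃: k=1: 0+3024+25·12·12=6624; k=2: 6300+0+25·21·12=12600 → min 6624 | W₂..W₄: k=2: 0+5544+12·21·22=11088; k=3: 3024+0+12·12·22=6192 → min 6192.
Top-level splits: k=1: (W₁..W₁)·(W₂..W₄) → 0+6192+25·12·22 = 12792; k=2: (W₁..W₂)·(W₃..W₄) → 6300+5544+25·21·22 = 23394; k=3: (W₁..W₃)·(W₄..W₄) → 6624+0+25·12·22 = 13224.
Best split is after W₁, i.e. k = 1.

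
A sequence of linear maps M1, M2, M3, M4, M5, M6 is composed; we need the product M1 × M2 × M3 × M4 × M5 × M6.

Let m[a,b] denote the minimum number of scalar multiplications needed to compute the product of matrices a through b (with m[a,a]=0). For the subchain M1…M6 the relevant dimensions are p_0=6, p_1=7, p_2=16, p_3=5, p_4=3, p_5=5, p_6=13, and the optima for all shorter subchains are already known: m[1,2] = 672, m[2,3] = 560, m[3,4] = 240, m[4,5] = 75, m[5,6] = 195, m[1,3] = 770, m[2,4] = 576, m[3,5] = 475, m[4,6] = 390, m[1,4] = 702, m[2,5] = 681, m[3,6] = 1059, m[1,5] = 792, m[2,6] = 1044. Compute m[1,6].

1131

m[1,6] = min over k∈[1,5] of m[1,k]+m[k+1,6]+p_{0}·p_k·p_{6}.
k=1: 0 + 1044 + 6·7·13 = 1590; k=2: 672 + 1059 + 6·16·13 = 2979; k=3: 770 + 390 + 6·5·13 = 1550; k=4: 702 + 195 + 6·3·13 = 1131; k=5: 792 + 0 + 6·5·13 = 1182.
Minimum: 1131 at k=4.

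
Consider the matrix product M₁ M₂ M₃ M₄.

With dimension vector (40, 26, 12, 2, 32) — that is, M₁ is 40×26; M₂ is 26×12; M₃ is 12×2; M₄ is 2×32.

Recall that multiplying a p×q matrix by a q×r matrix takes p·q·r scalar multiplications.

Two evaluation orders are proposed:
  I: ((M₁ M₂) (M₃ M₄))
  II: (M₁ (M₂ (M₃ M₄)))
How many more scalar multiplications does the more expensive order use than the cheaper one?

15424

Order I = ((M₁ M₂) (M₃ M₄)): (M₁ M₂): 40×26 by 26×12 → 40×12, cost 40·26·12 = 12480; (M₃ M₄): 12×2 by 2×32 → 12×32, cost 12·2·32 = 768; ((M₁ M₂) (M₃ M₄)): 40×12 by 12×32 → 40×32, cost 40·12·32 = 15360; cumulative 28608. Total 28608.
Order II = (M₁ (M₂ (M₃ M₄))): (M₃ M₄): 12×2 by 2×32 → 12×32, cost 12·2·32 = 768; (M₂ (M₃ M₄)): 26×12 by 12×32 → 26×32, cost 26·12·32 = 9984; cumulative 10752; (M₁ (M₂ (M₃ M₄))): 40×26 by 26×32 → 40×32, cost 40·26·32 = 33280; cumulative 44032. Total 44032.
Difference: |28608 − 44032| = 15424.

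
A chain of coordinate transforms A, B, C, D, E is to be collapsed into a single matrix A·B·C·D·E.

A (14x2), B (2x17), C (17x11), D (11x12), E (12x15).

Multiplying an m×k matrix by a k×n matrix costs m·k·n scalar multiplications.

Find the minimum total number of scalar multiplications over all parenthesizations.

Adjacent pairs: AB = 14·2·17 = 476; BC = 2·17·11 = 374; CD = 17·11·12 = 2244; DE = 11·12·15 = 1980.
Length 3: A..C: k=1: 0+374+14·2·11=682; k=2: 476+0+14·17·11=3094 → min 682 | B..D: k=2: 0+2244+2·17·12=2652; k=3: 374+0+2·11·12=638 → min 638 | C..E: k=3: 0+1980+17·11·15=4785; k=4: 2244+0+17·12·15=5304 → min 4785.
Length 4: A..D: k=1: 0+638+14·2·12=974; k=2: 476+2244+14·17·12=5576; k=3: 682+0+14·11·12=2530 → min 974 | B..E: k=2: 0+4785+2·17·15=5295; k=3: 374+1980+2·11·15=2684; k=4: 638+0+2·12·15=998 → min 998.
Length 5: A..E: k=1: 0+998+14·2·15=1418; k=2: 476+4785+14·17·15=8831; k=3: 682+1980+14·11·15=4972; k=4: 974+0+14·12·15=3494 → min 1418.
Optimal order: (A·(((B·C)·D)·E)) with cost 1418.

1418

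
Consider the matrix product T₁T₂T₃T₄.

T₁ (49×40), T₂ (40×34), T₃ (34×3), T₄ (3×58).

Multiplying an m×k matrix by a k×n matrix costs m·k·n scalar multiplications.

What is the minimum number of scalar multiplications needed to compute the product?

18486

Adjacent pairs: T₁T₂ = 49·40·34 = 66640; T₂T₃ = 40·34·3 = 4080; T₃T₄ = 34·3·58 = 5916.
Length 3: T₁..T₃: k=1: 0+4080+49·40·3=9960; k=2: 66640+0+49·34·3=71638 → min 9960 | T₂..T₄: k=2: 0+5916+40·34·58=84796; k=3: 4080+0+40·3·58=11040 → min 11040.
Length 4: T₁..T₄: k=1: 0+11040+49·40·58=124720; k=2: 66640+5916+49·34·58=169184; k=3: 9960+0+49·3·58=18486 → min 18486.
Optimal order: ((T₁(T₂T₃))T₄) with cost 18486.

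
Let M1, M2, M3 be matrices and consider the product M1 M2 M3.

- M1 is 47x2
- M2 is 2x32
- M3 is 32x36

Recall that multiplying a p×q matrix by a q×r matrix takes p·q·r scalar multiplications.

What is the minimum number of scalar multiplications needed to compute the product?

5688

Order (M1 (M2 M3)): (M2 M3): 2×32 by 32×36 → 2×36, cost 2·32·36 = 2304; (M1 (M2 M3)): 47×2 by 2×36 → 47×36, cost 47·2·36 = 3384; cumulative 5688. Total 5688.
Order ((M1 M2) M3): (M1 M2): 47×2 by 2×32 → 47×32, cost 47·2·32 = 3008; ((M1 M2) M3): 47×32 by 32×36 → 47×36, cost 47·32·36 = 54144; cumulative 57152. Total 57152.
Minimum: 5688.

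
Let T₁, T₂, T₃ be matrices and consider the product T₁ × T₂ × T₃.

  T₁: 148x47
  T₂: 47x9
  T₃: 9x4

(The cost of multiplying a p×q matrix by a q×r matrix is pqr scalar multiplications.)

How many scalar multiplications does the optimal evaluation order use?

29516

Order (T₁ × (T₂ × T₃)): (T₂ × T₃): 47×9 by 9×4 → 47×4, cost 47·9·4 = 1692; (T₁ × (T₂ × T₃)): 148×47 by 47×4 → 148×4, cost 148·47·4 = 27824; cumulative 29516. Total 29516.
Order ((T₁ × T₂) × T₃): (T₁ × T₂): 148×47 by 47×9 → 148×9, cost 148·47·9 = 62604; ((T₁ × T₂) × T₃): 148×9 by 9×4 → 148×4, cost 148·9·4 = 5328; cumulative 67932. Total 67932.
Minimum: 29516.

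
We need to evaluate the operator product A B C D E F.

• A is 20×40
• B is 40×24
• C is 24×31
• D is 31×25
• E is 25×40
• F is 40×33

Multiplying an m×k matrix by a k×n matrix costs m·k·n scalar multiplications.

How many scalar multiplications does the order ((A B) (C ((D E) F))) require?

131512

(A B): 20×40 by 40×24 → 20×24, cost 20·40·24 = 19200
(D E): 31×25 by 25×40 → 31×40, cost 31·25·40 = 31000
((D E) F): 31×40 by 40×33 → 31×33, cost 31·40·33 = 40920; cumulative 71920
(C ((D E) F)): 24×31 by 31×33 → 24×33, cost 24·31·33 = 24552; cumulative 96472
((A B) (C ((D E) F))): 20×24 by 24×33 → 20×33, cost 20·24·33 = 15840; cumulative 131512
Total: 131512 scalar multiplications.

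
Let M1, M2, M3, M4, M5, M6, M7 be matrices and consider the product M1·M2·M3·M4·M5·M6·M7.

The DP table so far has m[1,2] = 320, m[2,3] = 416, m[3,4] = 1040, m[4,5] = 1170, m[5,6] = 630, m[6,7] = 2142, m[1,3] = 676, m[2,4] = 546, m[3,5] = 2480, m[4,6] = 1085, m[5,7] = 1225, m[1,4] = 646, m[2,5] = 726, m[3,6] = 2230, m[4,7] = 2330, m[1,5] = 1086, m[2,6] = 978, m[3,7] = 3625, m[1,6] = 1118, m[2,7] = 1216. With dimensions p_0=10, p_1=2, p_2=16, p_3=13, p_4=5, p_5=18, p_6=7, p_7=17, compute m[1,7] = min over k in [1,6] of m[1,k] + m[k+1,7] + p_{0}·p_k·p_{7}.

m[1,7] = min over k∈[1,6] of m[1,k]+m[k+1,7]+p_{0}·p_k·p_{7}.
k=1: 0 + 1216 + 10·2·17 = 1556; k=2: 320 + 3625 + 10·16·17 = 6665; k=3: 676 + 2330 + 10·13·17 = 5216; k=4: 646 + 1225 + 10·5·17 = 2721; k=5: 1086 + 2142 + 10·18·17 = 6288; k=6: 1118 + 0 + 10·7·17 = 2308.
Minimum: 1556 at k=1.

1556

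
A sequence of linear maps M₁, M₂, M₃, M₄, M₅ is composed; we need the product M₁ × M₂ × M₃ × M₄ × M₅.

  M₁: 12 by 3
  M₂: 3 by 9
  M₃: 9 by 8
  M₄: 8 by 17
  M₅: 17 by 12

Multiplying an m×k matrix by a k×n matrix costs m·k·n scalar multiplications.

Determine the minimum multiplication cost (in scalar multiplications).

Adjacent pairs: M₁M₂ = 12·3·9 = 324; M₂M₃ = 3·9·8 = 216; M₃M₄ = 9·8·17 = 1224; M₄M₅ = 8·17·12 = 1632.
Length 3: M₁..M₃: k=1: 0+216+12·3·8=504; k=2: 324+0+12·9·8=1188 → min 504 | M₂..M₄: k=2: 0+1224+3·9·17=1683; k=3: 216+0+3·8·17=624 → min 624 | M₃..M₅: k=3: 0+1632+9·8·12=2496; k=4: 1224+0+9·17·12=3060 → min 2496.
Length 4: M₁..M₄: k=1: 0+624+12·3·17=1236; k=2: 324+1224+12·9·17=3384; k=3: 504+0+12·8·17=2136 → min 1236 | M₂..M₅: k=2: 0+2496+3·9·12=2820; k=3: 216+1632+3·8·12=2136; k=4: 624+0+3·17·12=1236 → min 1236.
Length 5: M₁..M₅: k=1: 0+1236+12·3·12=1668; k=2: 324+2496+12·9·12=4116; k=3: 504+1632+12·8·12=3288; k=4: 1236+0+12·17·12=3684 → min 1668.
Optimal order: (M₁ × (((M₂ × M₃) × M₄) × M₅)) with cost 1668.

1668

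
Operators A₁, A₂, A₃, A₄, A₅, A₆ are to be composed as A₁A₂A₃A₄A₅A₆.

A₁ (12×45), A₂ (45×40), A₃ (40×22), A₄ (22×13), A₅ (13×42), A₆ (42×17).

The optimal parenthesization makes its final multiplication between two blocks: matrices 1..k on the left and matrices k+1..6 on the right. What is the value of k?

4

Adjacent pairs: A₁A₂ = 12·45·40 = 21600; A₂A₃ = 45·40·22 = 39600; A₃A₄ = 40·22·13 = 11440; A₄A₅ = 22·13·42 = 12012; A₅A₆ = 13·42·17 = 9282.
Length 3: A₁..A₃: k=1: 0+39600+12·45·22=51480; k=2: 21600+0+12·40·22=32160 → min 32160 | A₂..A₄: k=2: 0+11440+45·40·13=34840; k=3: 39600+0+45·22·13=52470 → min 34840 | A₃..A₅: k=3: 0+12012+40·22·42=48972; k=4: 11440+0+40·13·42=33280 → min 33280 | A₄..A₆: k=4: 0+9282+22·13·17=14144; k=5: 12012+0+22·42·17=27720 → min 14144.
Length 4: A₁..A₄: k=1: 0+34840+12·45·13=41860; k=2: 21600+11440+12·40·13=39280; k=3: 32160+0+12·22·13=35592 → min 35592 | A₂..A₅: k=2: 0+33280+45·40·42=108880; k=3: 39600+12012+45·22·42=93192; k=4: 34840+0+45·13·42=59410 → min 59410 | A₃..A₆: k=3: 0+14144+40·22·17=29104; k=4: 11440+9282+40·13·17=29562; k=5: 33280+0+40·42·17=61840 → min 29104.
Length 5: A₁..A₅: k=1: 0+59410+12·45·42=82090; k=2: 21600+33280+12·40·42=75040; k=3: 32160+12012+12·22·42=55260; k=4: 35592+0+12·13·42=42144 → min 42144 | A₂..A₆: k=2: 0+29104+45·40·17=59704; k=3: 39600+14144+45·22·17=70574; k=4: 34840+9282+45·13·17=54067; k=5: 59410+0+45·42·17=91540 → min 54067.
Top-level splits: k=1: (A₁..A₁)·(A₂..A₆) → 0+54067+12·45·17 = 63247; k=2: (A₁..A₂)·(A₃..A₆) → 21600+29104+12·40·17 = 58864; k=3: (A₁..A₃)·(A₄..A₆) → 32160+14144+12·22·17 = 50792; k=4: (A₁..A₄)·(A₅..A₆) → 35592+9282+12·13·17 = 47526; k=5: (A₁..A₅)·(A₆..A₆) → 42144+0+12·42·17 = 50712.
Best split is after A₄, i.e. k = 4.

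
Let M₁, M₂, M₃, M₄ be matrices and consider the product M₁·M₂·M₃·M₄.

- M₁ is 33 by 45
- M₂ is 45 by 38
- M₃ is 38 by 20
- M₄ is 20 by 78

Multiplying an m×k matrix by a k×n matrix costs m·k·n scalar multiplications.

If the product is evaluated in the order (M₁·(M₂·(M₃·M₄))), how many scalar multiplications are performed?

(M₃·M₄): 38×20 by 20×78 → 38×78, cost 38·20·78 = 59280
(M₂·(M₃·M₄)): 45×38 by 38×78 → 45×78, cost 45·38·78 = 133380; cumulative 192660
(M₁·(M₂·(M₃·M₄))): 33×45 by 45×78 → 33×78, cost 33·45·78 = 115830; cumulative 308490
Total: 308490 scalar multiplications.

308490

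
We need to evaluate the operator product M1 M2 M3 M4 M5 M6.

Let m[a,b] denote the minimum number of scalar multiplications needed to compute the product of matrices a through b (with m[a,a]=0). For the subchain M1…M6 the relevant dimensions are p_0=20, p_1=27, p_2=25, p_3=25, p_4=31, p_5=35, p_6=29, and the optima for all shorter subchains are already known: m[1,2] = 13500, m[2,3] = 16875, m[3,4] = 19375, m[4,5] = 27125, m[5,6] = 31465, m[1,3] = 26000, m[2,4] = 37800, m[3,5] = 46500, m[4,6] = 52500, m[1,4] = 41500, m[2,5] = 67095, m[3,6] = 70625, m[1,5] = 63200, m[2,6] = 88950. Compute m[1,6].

m[1,6] = min over k∈[1,5] of m[1,k]+m[k+1,6]+p_{0}·p_k·p_{6}.
k=1: 0 + 88950 + 20·27·29 = 104610; k=2: 13500 + 70625 + 20·25·29 = 98625; k=3: 26000 + 52500 + 20·25·29 = 93000; k=4: 41500 + 31465 + 20·31·29 = 90945; k=5: 63200 + 0 + 20·35·29 = 83500.
Minimum: 83500 at k=5.

83500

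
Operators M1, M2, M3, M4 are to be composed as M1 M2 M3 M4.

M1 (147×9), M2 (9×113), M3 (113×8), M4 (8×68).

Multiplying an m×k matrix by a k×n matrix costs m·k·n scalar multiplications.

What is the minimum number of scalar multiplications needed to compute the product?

Adjacent pairs: M1M2 = 147·9·113 = 149499; M2M3 = 9·113·8 = 8136; M3M4 = 113·8·68 = 61472.
Length 3: M1..M3: k=1: 0+8136+147·9·8=18720; k=2: 149499+0+147·113·8=282387 → min 18720 | M2..M4: k=2: 0+61472+9·113·68=130628; k=3: 8136+0+9·8·68=13032 → min 13032.
Length 4: M1..M4: k=1: 0+13032+147·9·68=102996; k=2: 149499+61472+147·113·68=1340519; k=3: 18720+0+147·8·68=98688 → min 98688.
Optimal order: ((M1 (M2 M3)) M4) with cost 98688.

98688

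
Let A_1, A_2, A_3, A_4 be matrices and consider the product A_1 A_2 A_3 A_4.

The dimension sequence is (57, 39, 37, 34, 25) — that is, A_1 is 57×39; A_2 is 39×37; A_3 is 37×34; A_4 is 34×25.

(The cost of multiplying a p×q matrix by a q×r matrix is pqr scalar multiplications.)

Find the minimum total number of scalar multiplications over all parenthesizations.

Adjacent pairs: A_1A_2 = 57·39·37 = 82251; A_2A_3 = 39·37·34 = 49062; A_3A_4 = 37·34·25 = 31450.
Length 3: A_1..A_3: k=1: 0+49062+57·39·34=124644; k=2: 82251+0+57·37·34=153957 → min 124644 | A_2..A_4: k=2: 0+31450+39·37·25=67525; k=3: 49062+0+39·34·25=82212 → min 67525.
Length 4: A_1..A_4: k=1: 0+67525+57·39·25=123100; k=2: 82251+31450+57·37·25=166426; k=3: 124644+0+57·34·25=173094 → min 123100.
Optimal order: (A_1 (A_2 (A_3 A_4))) with cost 123100.

123100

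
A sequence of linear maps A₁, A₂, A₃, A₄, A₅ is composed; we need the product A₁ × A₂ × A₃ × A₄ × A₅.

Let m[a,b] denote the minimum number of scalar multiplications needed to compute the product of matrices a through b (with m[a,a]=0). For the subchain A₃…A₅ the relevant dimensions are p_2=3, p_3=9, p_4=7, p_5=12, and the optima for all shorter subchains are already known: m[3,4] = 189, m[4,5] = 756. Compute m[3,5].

m[3,5] = min over k∈[3,4] of m[3,k]+m[k+1,5]+p_{2}·p_k·p_{5}.
k=3: 0 + 756 + 3·9·12 = 1080; k=4: 189 + 0 + 3·7·12 = 441.
Minimum: 441 at k=4.

441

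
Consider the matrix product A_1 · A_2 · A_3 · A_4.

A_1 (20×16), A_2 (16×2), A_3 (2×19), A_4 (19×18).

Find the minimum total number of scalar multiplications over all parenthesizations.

Adjacent pairs: A_1A_2 = 20·16·2 = 640; A_2A_3 = 16·2·19 = 608; A_3A_4 = 2·19·18 = 684.
Length 3: A_1..A_3: k=1: 0+608+20·16·19=6688; k=2: 640+0+20·2·19=1400 → min 1400 | A_2..A_4: k=2: 0+684+16·2·18=1260; k=3: 608+0+16·19·18=6080 → min 1260.
Length 4: A_1..A_4: k=1: 0+1260+20·16·18=7020; k=2: 640+684+20·2·18=2044; k=3: 1400+0+20·19·18=8240 → min 2044.
Optimal order: ((A_1 · A_2) · (A_3 · A_4)) with cost 2044.

2044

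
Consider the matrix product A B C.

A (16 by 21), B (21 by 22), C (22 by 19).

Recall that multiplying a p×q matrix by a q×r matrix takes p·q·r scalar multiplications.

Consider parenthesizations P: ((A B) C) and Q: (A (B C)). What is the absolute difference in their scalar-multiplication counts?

Order P = ((A B) C): (A B): 16×21 by 21×22 → 16×22, cost 16·21·22 = 7392; ((A B) C): 16×22 by 22×19 → 16×19, cost 16·22·19 = 6688; cumulative 14080. Total 14080.
Order Q = (A (B C)): (B C): 21×22 by 22×19 → 21×19, cost 21·22·19 = 8778; (A (B C)): 16×21 by 21×19 → 16×19, cost 16·21·19 = 6384; cumulative 15162. Total 15162.
Difference: |14080 − 15162| = 1082.

1082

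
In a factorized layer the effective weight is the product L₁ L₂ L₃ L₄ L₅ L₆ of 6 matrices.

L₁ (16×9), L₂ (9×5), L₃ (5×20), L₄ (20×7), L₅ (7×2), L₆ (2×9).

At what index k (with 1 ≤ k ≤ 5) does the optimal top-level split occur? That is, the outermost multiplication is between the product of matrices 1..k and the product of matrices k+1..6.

5

Adjacent pairs: L₁L₂ = 16·9·5 = 720; L₂L₃ = 9·5·20 = 900; L₃L₄ = 5·20·7 = 700; L₄L₅ = 20·7·2 = 280; L₅L₆ = 7·2·9 = 126.
Length 3: L₁..L₃: k=1: 0+900+16·9·20=3780; k=2: 720+0+16·5·20=2320 → min 2320 | L₂..L₄: k=2: 0+700+9·5·7=1015; k=3: 900+0+9·20·7=2160 → min 1015 | L₃..L₅: k=3: 0+280+5·20·2=480; k=4: 700+0+5·7·2=770 → min 480 | L₄..L₆: k=4: 0+126+20·7·9=1386; k=5: 280+0+20·2·9=640 → min 640.
Length 4: L₁..L₄: k=1: 0+1015+16·9·7=2023; k=2: 720+700+16·5·7=1980; k=3: 2320+0+16·20·7=4560 → min 1980 | L₂..L₅: k=2: 0+480+9·5·2=570; k=3: 900+280+9·20·2=1540; k=4: 1015+0+9·7·2=1141 → min 570 | L₃..L₆: k=3: 0+640+5·20·9=1540; k=4: 700+126+5·7·9=1141; k=5: 480+0+5·2·9=570 → min 570.
Length 5: L₁..L₅: k=1: 0+570+16·9·2=858; k=2: 720+480+16·5·2=1360; k=3: 2320+280+16·20·2=3240; k=4: 1980+0+16·7·2=2204 → min 858 | L₂..L₆: k=2: 0+570+9·5·9=975; k=3: 900+640+9·20·9=3160; k=4: 1015+126+9·7·9=1708; k=5: 570+0+9·2·9=732 → min 732.
Top-level splits: k=1: (L₁..L₁)·(L₂..L₆) → 0+732+16·9·9 = 2028; k=2: (L₁..L₂)·(L₃..L₆) → 720+570+16·5·9 = 2010; k=3: (L₁..L₃)·(L₄..L₆) → 2320+640+16·20·9 = 5840; k=4: (L₁..L₄)·(L₅..L₆) → 1980+126+16·7·9 = 3114; k=5: (L₁..L₅)·(L₆..L₆) → 858+0+16·2·9 = 1146.
Best split is after L₅, i.e. k = 5.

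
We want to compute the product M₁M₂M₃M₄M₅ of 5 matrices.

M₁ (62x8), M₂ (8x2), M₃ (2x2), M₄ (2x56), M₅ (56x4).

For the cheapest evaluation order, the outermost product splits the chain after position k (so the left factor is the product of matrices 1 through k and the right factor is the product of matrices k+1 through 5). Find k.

Adjacent pairs: M₁M₂ = 62·8·2 = 992; M₂M₃ = 8·2·2 = 32; M₃M₄ = 2·2·56 = 224; M₄M₅ = 2·56·4 = 448.
Length 3: M₁..M₃: k=1: 0+32+62·8·2=1024; k=2: 992+0+62·2·2=1240 → min 1024 | M₂..M₄: k=2: 0+224+8·2·56=1120; k=3: 32+0+8·2·56=928 → min 928 | M₃..M₅: k=3: 0+448+2·2·4=464; k=4: 224+0+2·56·4=672 → min 464.
Length 4: M₁..M₄: k=1: 0+928+62·8·56=28704; k=2: 992+224+62·2·56=8160; k=3: 1024+0+62·2·56=7968 → min 7968 | M₂..M₅: k=2: 0+464+8·2·4=528; k=3: 32+448+8·2·4=544; k=4: 928+0+8·56·4=2720 → min 528.
Top-level splits: k=1: (M₁..M₁)·(M₂..M₅) → 0+528+62·8·4 = 2512; k=2: (M₁..M₂)·(M₃..M₅) → 992+464+62·2·4 = 1952; k=3: (M₁..M₃)·(M₄..M₅) → 1024+448+62·2·4 = 1968; k=4: (M₁..M₄)·(M₅..M₅) → 7968+0+62·56·4 = 21856.
Best split is after M₂, i.e. k = 2.

2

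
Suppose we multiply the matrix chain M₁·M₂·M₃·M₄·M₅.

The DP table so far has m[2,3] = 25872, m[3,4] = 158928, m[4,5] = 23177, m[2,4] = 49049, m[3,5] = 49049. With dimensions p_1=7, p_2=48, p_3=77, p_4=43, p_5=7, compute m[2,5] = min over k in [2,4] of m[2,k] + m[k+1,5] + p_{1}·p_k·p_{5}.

51156

m[2,5] = min over k∈[2,4] of m[2,k]+m[k+1,5]+p_{1}·p_k·p_{5}.
k=2: 0 + 49049 + 7·48·7 = 51401; k=3: 25872 + 23177 + 7·77·7 = 52822; k=4: 49049 + 0 + 7·43·7 = 51156.
Minimum: 51156 at k=4.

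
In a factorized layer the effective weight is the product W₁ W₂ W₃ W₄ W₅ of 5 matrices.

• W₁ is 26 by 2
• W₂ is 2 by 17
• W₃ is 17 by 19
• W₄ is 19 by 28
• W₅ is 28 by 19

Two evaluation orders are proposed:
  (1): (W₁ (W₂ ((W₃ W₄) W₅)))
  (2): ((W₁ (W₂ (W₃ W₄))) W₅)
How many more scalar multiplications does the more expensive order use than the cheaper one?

Order (1) = (W₁ (W₂ ((W₃ W₄) W₅))): (W₃ W₄): 17×19 by 19×28 → 17×28, cost 17·19·28 = 9044; ((W₃ W₄) W₅): 17×28 by 28×19 → 17×19, cost 17·28·19 = 9044; cumulative 18088; (W₂ ((W₃ W₄) W₅)): 2×17 by 17×19 → 2×19, cost 2·17·19 = 646; cumulative 18734; (W₁ (W₂ ((W₃ W₄) W₅))): 26×2 by 2×19 → 26×19, cost 26·2·19 = 988; cumulative 19722. Total 19722.
Order (2) = ((W₁ (W₂ (W₃ W₄))) W₅): (W₃ W₄): 17×19 by 19×28 → 17×28, cost 17·19·28 = 9044; (W₂ (W₃ W₄)): 2×17 by 17×28 → 2×28, cost 2·17·28 = 952; cumulative 9996; (W₁ (W₂ (W₃ W₄))): 26×2 by 2×28 → 26×28, cost 26·2·28 = 1456; cumulative 11452; ((W₁ (W₂ (W₃ W₄))) W₅): 26×28 by 28×19 → 26×19, cost 26·28·19 = 13832; cumulative 25284. Total 25284.
Difference: |19722 − 25284| = 5562.

5562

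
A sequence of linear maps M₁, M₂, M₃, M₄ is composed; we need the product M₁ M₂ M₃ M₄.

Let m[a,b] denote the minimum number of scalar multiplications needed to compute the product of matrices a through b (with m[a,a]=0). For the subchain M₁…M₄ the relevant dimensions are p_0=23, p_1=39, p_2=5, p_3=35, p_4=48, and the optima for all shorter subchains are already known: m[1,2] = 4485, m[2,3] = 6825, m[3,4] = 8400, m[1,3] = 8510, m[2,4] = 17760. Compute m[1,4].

18405

m[1,4] = min over k∈[1,3] of m[1,k]+m[k+1,4]+p_{0}·p_k·p_{4}.
k=1: 0 + 17760 + 23·39·48 = 60816; k=2: 4485 + 8400 + 23·5·48 = 18405; k=3: 8510 + 0 + 23·35·48 = 47150.
Minimum: 18405 at k=2.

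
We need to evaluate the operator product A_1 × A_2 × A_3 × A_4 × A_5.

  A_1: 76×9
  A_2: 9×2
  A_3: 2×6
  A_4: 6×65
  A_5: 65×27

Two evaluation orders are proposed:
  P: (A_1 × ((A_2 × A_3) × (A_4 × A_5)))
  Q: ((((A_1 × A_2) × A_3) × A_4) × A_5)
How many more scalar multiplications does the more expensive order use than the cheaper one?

134736

Order P = (A_1 × ((A_2 × A_3) × (A_4 × A_5))): (A_2 × A_3): 9×2 by 2×6 → 9×6, cost 9·2·6 = 108; (A_4 × A_5): 6×65 by 65×27 → 6×27, cost 6·65·27 = 10530; ((A_2 × A_3) × (A_4 × A_5)): 9×6 by 6×27 → 9×27, cost 9·6·27 = 1458; cumulative 12096; (A_1 × ((A_2 × A_3) × (A_4 × A_5))): 76×9 by 9×27 → 76×27, cost 76·9·27 = 18468; cumulative 30564. Total 30564.
Order Q = ((((A_1 × A_2) × A_3) × A_4) × A_5): (A_1 × A_2): 76×9 by 9×2 → 76×2, cost 76·9·2 = 1368; ((A_1 × A_2) × A_3): 76×2 by 2×6 → 76×6, cost 76·2·6 = 912; cumulative 2280; (((A_1 × A_2) × A_3) × A_4): 76×6 by 6×65 → 76×65, cost 76·6·65 = 29640; cumulative 31920; ((((A_1 × A_2) × A_3) × A_4) × A_5): 76×65 by 65×27 → 76×27, cost 76·65·27 = 133380; cumulative 165300. Total 165300.
Difference: |30564 − 165300| = 134736.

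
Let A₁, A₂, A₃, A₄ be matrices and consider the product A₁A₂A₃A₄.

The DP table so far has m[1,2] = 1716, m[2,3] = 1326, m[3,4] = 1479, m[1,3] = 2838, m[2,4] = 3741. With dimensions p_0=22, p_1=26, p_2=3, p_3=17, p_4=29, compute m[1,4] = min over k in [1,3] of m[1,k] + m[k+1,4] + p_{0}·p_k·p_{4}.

5109

m[1,4] = min over k∈[1,3] of m[1,k]+m[k+1,4]+p_{0}·p_k·p_{4}.
k=1: 0 + 3741 + 22·26·29 = 20329; k=2: 1716 + 1479 + 22·3·29 = 5109; k=3: 2838 + 0 + 22·17·29 = 13684.
Minimum: 5109 at k=2.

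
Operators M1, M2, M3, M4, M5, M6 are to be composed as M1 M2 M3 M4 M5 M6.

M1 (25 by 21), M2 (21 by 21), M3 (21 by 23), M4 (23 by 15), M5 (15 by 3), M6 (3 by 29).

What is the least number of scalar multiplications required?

7557

Adjacent pairs: M1M2 = 25·21·21 = 11025; M2M3 = 21·21·23 = 10143; M3M4 = 21·23·15 = 7245; M4M5 = 23·15·3 = 1035; M5M6 = 15·3·29 = 1305.
Length 3: M1..M3: k=1: 0+10143+25·21·23=22218; k=2: 11025+0+25·21·23=23100 → min 22218 | M2..M4: k=2: 0+7245+21·21·15=13860; k=3: 10143+0+21·23·15=17388 → min 13860 | M3..M5: k=3: 0+1035+21·23·3=2484; k=4: 7245+0+21·15·3=8190 → min 2484 | M4..M6: k=4: 0+1305+23·15·29=11310; k=5: 1035+0+23·3·29=3036 → min 3036.
Length 4: M1..M4: k=1: 0+13860+25·21·15=21735; k=2: 11025+7245+25·21·15=26145; k=3: 22218+0+25·23·15=30843 → min 21735 | M2..M5: k=2: 0+2484+21·21·3=3807; k=3: 10143+1035+21·23·3=12627; k=4: 13860+0+21·15·3=14805 → min 3807 | M3..M6: k=3: 0+3036+21·23·29=17043; k=4: 7245+1305+21·15·29=17685; k=5: 2484+0+21·3·29=4311 → min 4311.
Length 5: M1..M5: k=1: 0+3807+25·21·3=5382; k=2: 11025+2484+25·21·3=15084; k=3: 22218+1035+25·23·3=24978; k=4: 21735+0+25·15·3=22860 → min 5382 | M2..M6: k=2: 0+4311+21·21·29=17100; k=3: 10143+3036+21·23·29=27186; k=4: 13860+1305+21·15·29=24300; k=5: 3807+0+21·3·29=5634 → min 5634.
Length 6: M1..M6: k=1: 0+5634+25·21·29=20859; k=2: 11025+4311+25·21·29=30561; k=3: 22218+3036+25·23·29=41929; k=4: 21735+1305+25·15·29=33915; k=5: 5382+0+25·3·29=7557 → min 7557.
Optimal order: ((M1 (M2 (M3 (M4 M5)))) M6) with cost 7557.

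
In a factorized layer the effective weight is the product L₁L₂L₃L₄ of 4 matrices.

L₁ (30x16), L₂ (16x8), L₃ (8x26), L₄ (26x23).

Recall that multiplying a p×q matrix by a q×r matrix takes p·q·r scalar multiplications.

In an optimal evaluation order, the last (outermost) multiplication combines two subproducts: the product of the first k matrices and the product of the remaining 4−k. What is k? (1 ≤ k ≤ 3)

2

Adjacent pairs: L₁L₂ = 30·16·8 = 3840; L₂L₃ = 16·8·26 = 3328; L₃L₄ = 8·26·23 = 4784.
Length 3: L₁..L₃: k=1: 0+3328+30·16·26=15808; k=2: 3840+0+30·8·26=10080 → min 10080 | L₂..L₄: k=2: 0+4784+16·8·23=7728; k=3: 3328+0+16·26·23=12896 → min 7728.
Top-level splits: k=1: (L₁..L₁)·(L₂..L₄) → 0+7728+30·16·23 = 18768; k=2: (L₁..L₂)·(L₃..L₄) → 3840+4784+30·8·23 = 14144; k=3: (L₁..L₃)·(L₄..L₄) → 10080+0+30·26·23 = 28020.
Best split is after L₂, i.e. k = 2.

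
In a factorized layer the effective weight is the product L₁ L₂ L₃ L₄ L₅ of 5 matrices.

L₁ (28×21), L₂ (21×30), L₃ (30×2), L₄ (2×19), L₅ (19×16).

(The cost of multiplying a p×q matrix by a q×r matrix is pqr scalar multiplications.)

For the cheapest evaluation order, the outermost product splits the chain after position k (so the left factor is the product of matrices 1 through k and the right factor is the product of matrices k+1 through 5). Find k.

Adjacent pairs: L₁L₂ = 28·21·30 = 17640; L₂L₃ = 21·30·2 = 1260; L₃L₄ = 30·2·19 = 1140; L₄L₅ = 2·19·16 = 608.
Length 3: L₁..L₃: k=1: 0+1260+28·21·2=2436; k=2: 17640+0+28·30·2=19320 → min 2436 | L₂..L₄: k=2: 0+1140+21·30·19=13110; k=3: 1260+0+21·2·19=2058 → min 2058 | L₃..L₅: k=3: 0+608+30·2·16=1568; k=4: 1140+0+30·19·16=10260 → min 1568.
Length 4: L₁..L₄: k=1: 0+2058+28·21·19=13230; k=2: 17640+1140+28·30·19=34740; k=3: 2436+0+28·2·19=3500 → min 3500 | L₂..L₅: k=2: 0+1568+21·30·16=11648; k=3: 1260+608+21·2·16=2540; k=4: 2058+0+21·19·16=8442 → min 2540.
Top-level splits: k=1: (L₁..L₁)·(L₂..L₅) → 0+2540+28·21·16 = 11948; k=2: (L₁..L₂)·(L₃..L₅) → 17640+1568+28·30·16 = 32648; k=3: (L₁..L₃)·(L₄..L₅) → 2436+608+28·2·16 = 3940; k=4: (L₁..L₄)·(L₅..L₅) → 3500+0+28·19·16 = 12012.
Best split is after L₃, i.e. k = 3.

3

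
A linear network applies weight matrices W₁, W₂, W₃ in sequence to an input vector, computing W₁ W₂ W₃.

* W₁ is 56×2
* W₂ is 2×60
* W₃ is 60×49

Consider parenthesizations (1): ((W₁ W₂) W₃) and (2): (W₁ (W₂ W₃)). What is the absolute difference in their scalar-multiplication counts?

159992

Order (1) = ((W₁ W₂) W₃): (W₁ W₂): 56×2 by 2×60 → 56×60, cost 56·2·60 = 6720; ((W₁ W₂) W₃): 56×60 by 60×49 → 56×49, cost 56·60·49 = 164640; cumulative 171360. Total 171360.
Order (2) = (W₁ (W₂ W₃)): (W₂ W₃): 2×60 by 60×49 → 2×49, cost 2·60·49 = 5880; (W₁ (W₂ W₃)): 56×2 by 2×49 → 56×49, cost 56·2·49 = 5488; cumulative 11368. Total 11368.
Difference: |171360 − 11368| = 159992.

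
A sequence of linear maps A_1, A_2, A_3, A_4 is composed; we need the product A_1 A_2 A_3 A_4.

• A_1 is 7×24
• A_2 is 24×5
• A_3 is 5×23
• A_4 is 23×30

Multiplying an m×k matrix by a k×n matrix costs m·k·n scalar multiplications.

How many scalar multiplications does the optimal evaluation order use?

5340

Adjacent pairs: A_1A_2 = 7·24·5 = 840; A_2A_3 = 24·5·23 = 2760; A_3A_4 = 5·23·30 = 3450.
Length 3: A_1..A_3: k=1: 0+2760+7·24·23=6624; k=2: 840+0+7·5·23=1645 → min 1645 | A_2..A_4: k=2: 0+3450+24·5·30=7050; k=3: 2760+0+24·23·30=19320 → min 7050.
Length 4: A_1..A_4: k=1: 0+7050+7·24·30=12090; k=2: 840+3450+7·5·30=5340; k=3: 1645+0+7·23·30=6475 → min 5340.
Optimal order: ((A_1 A_2) (A_3 A_4)) with cost 5340.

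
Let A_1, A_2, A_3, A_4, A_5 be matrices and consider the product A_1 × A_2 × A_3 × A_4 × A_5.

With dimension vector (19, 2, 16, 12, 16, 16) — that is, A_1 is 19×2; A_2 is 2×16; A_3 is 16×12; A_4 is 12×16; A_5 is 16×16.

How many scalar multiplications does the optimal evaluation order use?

Adjacent pairs: A_1A_2 = 19·2·16 = 608; A_2A_3 = 2·16·12 = 384; A_3A_4 = 16·12·16 = 3072; A_4A_5 = 12·16·16 = 3072.
Length 3: A_1..A_3: k=1: 0+384+19·2·12=840; k=2: 608+0+19·16·12=4256 → min 840 | A_2..A_4: k=2: 0+3072+2·16·16=3584; k=3: 384+0+2·12·16=768 → min 768 | A_3..A_5: k=3: 0+3072+16·12·16=6144; k=4: 3072+0+16·16·16=7168 → min 6144.
Length 4: A_1..A_4: k=1: 0+768+19·2·16=1376; k=2: 608+3072+19·16·16=8544; k=3: 840+0+19·12·16=4488 → min 1376 | A_2..A_5: k=2: 0+6144+2·16·16=6656; k=3: 384+3072+2·12·16=3840; k=4: 768+0+2·16·16=1280 → min 1280.
Length 5: A_1..A_5: k=1: 0+1280+19·2·16=1888; k=2: 608+6144+19·16·16=11616; k=3: 840+3072+19·12·16=7560; k=4: 1376+0+19·16·16=6240 → min 1888.
Optimal order: (A_1 × (((A_2 × A_3) × A_4) × A_5)) with cost 1888.

1888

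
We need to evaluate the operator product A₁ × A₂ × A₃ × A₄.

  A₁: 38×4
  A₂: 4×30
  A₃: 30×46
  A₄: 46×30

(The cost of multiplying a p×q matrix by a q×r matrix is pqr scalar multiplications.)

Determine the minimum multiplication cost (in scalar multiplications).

15600

Adjacent pairs: A₁A₂ = 38·4·30 = 4560; A₂A₃ = 4·30·46 = 5520; A₃A₄ = 30·46·30 = 41400.
Length 3: A₁..A₃: k=1: 0+5520+38·4·46=12512; k=2: 4560+0+38·30·46=57000 → min 12512 | A₂..A₄: k=2: 0+41400+4·30·30=45000; k=3: 5520+0+4·46·30=11040 → min 11040.
Length 4: A₁..A₄: k=1: 0+11040+38·4·30=15600; k=2: 4560+41400+38·30·30=80160; k=3: 12512+0+38·46·30=64952 → min 15600.
Optimal order: (A₁ × ((A₂ × A₃) × A₄)) with cost 15600.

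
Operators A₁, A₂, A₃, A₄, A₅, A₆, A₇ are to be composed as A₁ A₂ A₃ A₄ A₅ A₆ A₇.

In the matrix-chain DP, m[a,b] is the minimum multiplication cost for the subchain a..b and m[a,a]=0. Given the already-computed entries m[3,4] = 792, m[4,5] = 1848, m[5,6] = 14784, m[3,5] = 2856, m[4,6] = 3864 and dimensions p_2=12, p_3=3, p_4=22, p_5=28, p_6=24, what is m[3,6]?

4728

m[3,6] = min over k∈[3,5] of m[3,k]+m[k+1,6]+p_{2}·p_k·p_{6}.
k=3: 0 + 3864 + 12·3·24 = 4728; k=4: 792 + 14784 + 12·22·24 = 21912; k=5: 2856 + 0 + 12·28·24 = 10920.
Minimum: 4728 at k=3.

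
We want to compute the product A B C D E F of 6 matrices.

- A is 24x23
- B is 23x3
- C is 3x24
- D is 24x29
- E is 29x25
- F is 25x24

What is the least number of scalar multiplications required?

Adjacent pairs: AB = 24·23·3 = 1656; BC = 23·3·24 = 1656; CD = 3·24·29 = 2088; DE = 24·29·25 = 17400; EF = 29·25·24 = 17400.
Length 3: A..C: k=1: 0+1656+24·23·24=14904; k=2: 1656+0+24·3·24=3384 → min 3384 | B..D: k=2: 0+2088+23·3·29=4089; k=3: 1656+0+23·24·29=17664 → min 4089 | C..E: k=3: 0+17400+3·24·25=19200; k=4: 2088+0+3·29·25=4263 → min 4263 | D..F: k=4: 0+17400+24·29·24=34104; k=5: 17400+0+24·25·24=31800 → min 31800.
Length 4: A..D: k=1: 0+4089+24·23·29=20097; k=2: 1656+2088+24·3·29=5832; k=3: 3384+0+24·24·29=20088 → min 5832 | B..E: k=2: 0+4263+23·3·25=5988; k=3: 1656+17400+23·24·25=32856; k=4: 4089+0+23·29·25=20764 → min 5988 | C..F: k=3: 0+31800+3·24·24=33528; k=4: 2088+17400+3·29·24=21576; k=5: 4263+0+3·25·24=6063 → min 6063.
Length 5: A..E: k=1: 0+5988+24·23·25=19788; k=2: 1656+4263+24·3·25=7719; k=3: 3384+17400+24·24·25=35184; k=4: 5832+0+24·29·25=23232 → min 7719 | B..F: k=2: 0+6063+23·3·24=7719; k=3: 1656+31800+23·24·24=46704; k=4: 4089+17400+23·29·24=37497; k=5: 5988+0+23·25·24=19788 → min 7719.
Length 6: A..F: k=1: 0+7719+24·23·24=20967; k=2: 1656+6063+24·3·24=9447; k=3: 3384+31800+24·24·24=49008; k=4: 5832+17400+24·29·24=39936; k=5: 7719+0+24·25·24=22119 → min 9447.
Optimal order: ((A B) (((C D) E) F)) with cost 9447.

9447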